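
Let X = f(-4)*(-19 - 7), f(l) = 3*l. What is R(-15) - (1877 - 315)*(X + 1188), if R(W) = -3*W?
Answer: -2342955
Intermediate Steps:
X = 312 (X = (3*(-4))*(-19 - 7) = -12*(-26) = 312)
R(-15) - (1877 - 315)*(X + 1188) = -3*(-15) - (1877 - 315)*(312 + 1188) = 45 - 1562*1500 = 45 - 1*2343000 = 45 - 2343000 = -2342955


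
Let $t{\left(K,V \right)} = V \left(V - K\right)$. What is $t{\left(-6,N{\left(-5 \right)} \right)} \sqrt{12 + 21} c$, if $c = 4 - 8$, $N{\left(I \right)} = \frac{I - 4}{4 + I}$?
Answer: $- 540 \sqrt{33} \approx -3102.1$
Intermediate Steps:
$N{\left(I \right)} = \frac{-4 + I}{4 + I}$
$c = -4$ ($c = 4 - 8 = -4$)
$t{\left(-6,N{\left(-5 \right)} \right)} \sqrt{12 + 21} c = \frac{-4 - 5}{4 - 5} \left(\frac{-4 - 5}{4 - 5} - -6\right) \sqrt{12 + 21} \left(-4\right) = \frac{1}{-1} \left(-9\right) \left(\frac{1}{-1} \left(-9\right) + 6\right) \sqrt{33} \left(-4\right) = \left(-1\right) \left(-9\right) \left(\left(-1\right) \left(-9\right) + 6\right) \sqrt{33} \left(-4\right) = 9 \left(9 + 6\right) \sqrt{33} \left(-4\right) = 9 \cdot 15 \sqrt{33} \left(-4\right) = 135 \sqrt{33} \left(-4\right) = - 540 \sqrt{33}$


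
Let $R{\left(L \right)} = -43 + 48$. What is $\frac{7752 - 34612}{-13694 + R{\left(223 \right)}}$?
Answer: $\frac{26860}{13689} \approx 1.9622$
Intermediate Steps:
$R{\left(L \right)} = 5$
$\frac{7752 - 34612}{-13694 + R{\left(223 \right)}} = \frac{7752 - 34612}{-13694 + 5} = - \frac{26860}{-13689} = \left(-26860\right) \left(- \frac{1}{13689}\right) = \frac{26860}{13689}$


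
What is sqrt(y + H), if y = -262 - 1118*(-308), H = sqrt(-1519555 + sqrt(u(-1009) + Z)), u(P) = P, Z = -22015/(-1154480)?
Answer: sqrt(286625482369608 + 28862*sqrt(14431)*sqrt(-87714792820 + I*sqrt(3361985177891)))/28862 ≈ 586.59 + 1.0507*I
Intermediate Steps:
Z = 4403/230896 (Z = -22015*(-1/1154480) = 4403/230896 ≈ 0.019069)
H = sqrt(-1519555 + I*sqrt(3361985177891)/57724) (H = sqrt(-1519555 + sqrt(-1009 + 4403/230896)) = sqrt(-1519555 + sqrt(-232969661/230896)) = sqrt(-1519555 + I*sqrt(3361985177891)/57724) ≈ 0.01 + 1232.7*I)
y = 344082 (y = -262 + 344344 = 344082)
sqrt(y + H) = sqrt(344082 + sqrt(-1265812175185420 + 14431*I*sqrt(3361985177891))/28862)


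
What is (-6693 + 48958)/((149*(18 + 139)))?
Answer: 42265/23393 ≈ 1.8067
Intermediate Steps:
(-6693 + 48958)/((149*(18 + 139))) = 42265/((149*157)) = 42265/23393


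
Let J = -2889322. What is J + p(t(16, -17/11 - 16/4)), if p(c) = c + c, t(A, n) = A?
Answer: -2889290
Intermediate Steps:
p(c) = 2*c
J + p(t(16, -17/11 - 16/4)) = -2889322 + 2*16 = -2889322 + 32 = -2889290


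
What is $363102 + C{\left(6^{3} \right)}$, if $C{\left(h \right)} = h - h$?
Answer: $363102$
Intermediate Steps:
$C{\left(h \right)} = 0$
$363102 + C{\left(6^{3} \right)} = 363102 + 0 = 363102$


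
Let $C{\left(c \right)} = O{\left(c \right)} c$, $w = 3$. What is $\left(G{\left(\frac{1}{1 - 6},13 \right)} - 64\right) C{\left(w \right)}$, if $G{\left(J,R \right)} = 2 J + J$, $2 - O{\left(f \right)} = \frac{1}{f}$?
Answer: $-323$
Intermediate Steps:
$O{\left(f \right)} = 2 - \frac{1}{f}$
$C{\left(c \right)} = c \left(2 - \frac{1}{c}\right)$ ($C{\left(c \right)} = \left(2 - \frac{1}{c}\right) c = c \left(2 - \frac{1}{c}\right)$)
$G{\left(J,R \right)} = 3 J$
$\left(G{\left(\frac{1}{1 - 6},13 \right)} - 64\right) C{\left(w \right)} = \left(\frac{3}{1 - 6} - 64\right) \left(-1 + 2 \cdot 3\right) = \left(\frac{3}{-5} - 64\right) \left(-1 + 6\right) = \left(3 \left(- \frac{1}{5}\right) - 64\right) 5 = \left(- \frac{3}{5} - 64\right) 5 = \left(- \frac{323}{5}\right) 5 = -323$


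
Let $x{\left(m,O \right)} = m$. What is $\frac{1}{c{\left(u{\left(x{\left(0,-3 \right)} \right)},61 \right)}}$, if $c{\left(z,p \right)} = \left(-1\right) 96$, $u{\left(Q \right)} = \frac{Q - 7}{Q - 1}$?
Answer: $- \frac{1}{96} \approx -0.010417$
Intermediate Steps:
$u{\left(Q \right)} = \frac{-7 + Q}{-1 + Q}$
$c{\left(z,p \right)} = -96$
$\frac{1}{c{\left(u{\left(x{\left(0,-3 \right)} \right)},61 \right)}} = \frac{1}{-96} = - \frac{1}{96}$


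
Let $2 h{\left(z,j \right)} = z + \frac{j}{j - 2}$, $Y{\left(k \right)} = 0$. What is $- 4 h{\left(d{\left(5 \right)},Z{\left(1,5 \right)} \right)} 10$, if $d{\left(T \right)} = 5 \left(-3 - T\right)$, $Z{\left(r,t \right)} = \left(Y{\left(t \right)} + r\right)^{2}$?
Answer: $820$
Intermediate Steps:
$Z{\left(r,t \right)} = r^{2}$ ($Z{\left(r,t \right)} = \left(0 + r\right)^{2} = r^{2}$)
$d{\left(T \right)} = -15 - 5 T$
$h{\left(z,j \right)} = \frac{z}{2} + \frac{j}{2 \left(-2 + j\right)}$ ($h{\left(z,j \right)} = \frac{z + \frac{j}{j - 2}}{2} = \frac{z + \frac{j}{-2 + j}}{2} = \frac{z}{2} + \frac{j}{2 \left(-2 + j\right)}$)
$- 4 h{\left(d{\left(5 \right)},Z{\left(1,5 \right)} \right)} 10 = - 4 \frac{1^{2} - 2 \left(-15 - 25\right) + 1^{2} \left(-15 - 25\right)}{2 \left(-2 + 1^{2}\right)} 10 = - 4 \frac{1 - 2 \left(-15 - 25\right) + 1 \left(-15 - 25\right)}{2 \left(-2 + 1\right)} 10 = - 4 \frac{1 - -80 + 1 \left(-40\right)}{2 \left(-1\right)} 10 = - 4 \cdot \frac{1}{2} \left(-1\right) \left(1 + 80 - 40\right) 10 = - 4 \cdot \frac{1}{2} \left(-1\right) 41 \cdot 10 = \left(-4\right) \left(- \frac{41}{2}\right) 10 = 82 \cdot 10 = 820$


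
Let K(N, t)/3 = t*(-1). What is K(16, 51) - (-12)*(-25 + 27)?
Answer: -129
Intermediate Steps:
K(N, t) = -3*t (K(N, t) = 3*(t*(-1)) = 3*(-t) = -3*t)
K(16, 51) - (-12)*(-25 + 27) = -3*51 - (-12)*(-25 + 27) = -153 - (-12)*2 = -153 - 1*(-24) = -153 + 24 = -129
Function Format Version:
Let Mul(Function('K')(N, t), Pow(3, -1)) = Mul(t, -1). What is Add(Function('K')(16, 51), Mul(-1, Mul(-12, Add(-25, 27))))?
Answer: -129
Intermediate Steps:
Function('K')(N, t) = Mul(-3, t) (Function('K')(N, t) = Mul(3, Mul(t, -1)) = Mul(3, Mul(-1, t)) = Mul(-3, t))
Add(Function('K')(16, 51), Mul(-1, Mul(-12, Add(-25, 27)))) = Add(Mul(-3, 51), Mul(-1, Mul(-12, Add(-25, 27)))) = Add(-153, Mul(-1, Mul(-12, 2))) = Add(-153, Mul(-1, -24)) = Add(-153, 24) = -129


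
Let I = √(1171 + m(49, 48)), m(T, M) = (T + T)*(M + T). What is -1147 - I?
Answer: -1147 - √10677 ≈ -1250.3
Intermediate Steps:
m(T, M) = 2*T*(M + T) (m(T, M) = (2*T)*(M + T) = 2*T*(M + T))
I = √10677 (I = √(1171 + 2*49*(48 + 49)) = √(1171 + 2*49*97) = √(1171 + 9506) = √10677 ≈ 103.33)
-1147 - I = -1147 - √10677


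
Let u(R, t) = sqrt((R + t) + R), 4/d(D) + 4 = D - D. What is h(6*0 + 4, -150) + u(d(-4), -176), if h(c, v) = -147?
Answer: -147 + I*sqrt(178) ≈ -147.0 + 13.342*I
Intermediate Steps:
d(D) = -1 (d(D) = 4/(-4 + (D - D)) = 4/(-4 + 0) = 4/(-4) = 4*(-1/4) = -1)
u(R, t) = sqrt(t + 2*R)
h(6*0 + 4, -150) + u(d(-4), -176) = -147 + sqrt(-176 + 2*(-1)) = -147 + sqrt(-176 - 2) = -147 + sqrt(-178) = -147 + I*sqrt(178)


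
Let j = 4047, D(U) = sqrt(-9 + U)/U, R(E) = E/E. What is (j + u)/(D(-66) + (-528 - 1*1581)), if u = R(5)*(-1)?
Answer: -12389936328/6458323237 + 445060*I*sqrt(3)/6458323237 ≈ -1.9184 + 0.00011936*I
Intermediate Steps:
R(E) = 1
D(U) = sqrt(-9 + U)/U
u = -1 (u = 1*(-1) = -1)
(j + u)/(D(-66) + (-528 - 1*1581)) = (4047 - 1)/(sqrt(-9 - 66)/(-66) + (-528 - 1*1581)) = 4046/(-5*I*sqrt(3)/66 + (-528 - 1581)) = 4046/(-5*I*sqrt(3)/66 - 2109) = 4046/(-2109 - 5*I*sqrt(3)/66)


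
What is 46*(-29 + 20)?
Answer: -414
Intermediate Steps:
46*(-29 + 20) = 46*(-9) = -414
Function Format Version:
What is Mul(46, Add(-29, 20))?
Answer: -414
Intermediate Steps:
Mul(46, Add(-29, 20)) = Mul(46, -9) = -414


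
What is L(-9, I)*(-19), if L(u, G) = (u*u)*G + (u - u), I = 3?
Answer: -4617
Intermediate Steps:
L(u, G) = G*u² (L(u, G) = u²*G + 0 = G*u² + 0 = G*u²)
L(-9, I)*(-19) = (3*(-9)²)*(-19) = (3*81)*(-19) = 243*(-19) = -4617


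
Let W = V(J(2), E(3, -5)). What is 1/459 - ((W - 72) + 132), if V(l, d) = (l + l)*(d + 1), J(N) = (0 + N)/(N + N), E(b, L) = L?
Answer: -25703/459 ≈ -55.998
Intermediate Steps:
J(N) = 1/2 (J(N) = N/((2*N)) = N*(1/(2*N)) = 1/2)
V(l, d) = 2*l*(1 + d) (V(l, d) = (2*l)*(1 + d) = 2*l*(1 + d))
W = -4 (W = 2*(1/2)*(1 - 5) = 2*(1/2)*(-4) = -4)
1/459 - ((W - 72) + 132) = 1/459 - ((-4 - 72) + 132) = 1/459 - (-76 + 132) = 1/459 - 1*56 = 1/459 - 56 = -25703/459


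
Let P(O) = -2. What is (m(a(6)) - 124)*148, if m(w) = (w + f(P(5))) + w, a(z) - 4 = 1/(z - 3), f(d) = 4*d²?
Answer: -44104/3 ≈ -14701.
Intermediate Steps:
a(z) = 4 + 1/(-3 + z) (a(z) = 4 + 1/(z - 3) = 4 + 1/(-3 + z))
m(w) = 16 + 2*w (m(w) = (w + 4*(-2)²) + w = (w + 4*4) + w = (w + 16) + w = (16 + w) + w = 16 + 2*w)
(m(a(6)) - 124)*148 = ((16 + 2*((-11 + 4*6)/(-3 + 6))) - 124)*148 = ((16 + 2*((-11 + 24)/3)) - 124)*148 = ((16 + 2*((⅓)*13)) - 124)*148 = ((16 + 2*(13/3)) - 124)*148 = ((16 + 26/3) - 124)*148 = (74/3 - 124)*148 = -298/3*148 = -44104/3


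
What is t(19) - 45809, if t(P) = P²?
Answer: -45448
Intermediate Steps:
t(19) - 45809 = 19² - 45809 = 361 - 45809 = -45448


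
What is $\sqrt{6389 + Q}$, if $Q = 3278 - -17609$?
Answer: $2 \sqrt{6819} \approx 165.15$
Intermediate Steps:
$Q = 20887$ ($Q = 3278 + 17609 = 20887$)
$\sqrt{6389 + Q} = \sqrt{6389 + 20887} = \sqrt{27276} = 2 \sqrt{6819}$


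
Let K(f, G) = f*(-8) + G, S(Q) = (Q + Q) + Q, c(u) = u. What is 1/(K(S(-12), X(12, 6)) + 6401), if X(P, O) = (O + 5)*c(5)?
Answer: 1/6744 ≈ 0.00014828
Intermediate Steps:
S(Q) = 3*Q (S(Q) = 2*Q + Q = 3*Q)
X(P, O) = 25 + 5*O (X(P, O) = (O + 5)*5 = (5 + O)*5 = 25 + 5*O)
K(f, G) = G - 8*f (K(f, G) = -8*f + G = G - 8*f)
1/(K(S(-12), X(12, 6)) + 6401) = 1/(((25 + 5*6) - 24*(-12)) + 6401) = 1/(((25 + 30) - 8*(-36)) + 6401) = 1/((55 + 288) + 6401) = 1/(343 + 6401) = 1/6744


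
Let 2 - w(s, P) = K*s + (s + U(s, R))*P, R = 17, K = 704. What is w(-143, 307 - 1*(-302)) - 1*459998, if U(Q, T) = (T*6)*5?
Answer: -582827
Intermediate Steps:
U(Q, T) = 30*T (U(Q, T) = (6*T)*5 = 30*T)
w(s, P) = 2 - 704*s - P*(510 + s) (w(s, P) = 2 - (704*s + (s + 30*17)*P) = 2 - (704*s + (s + 510)*P) = 2 - (704*s + (510 + s)*P) = 2 - (704*s + P*(510 + s)) = 2 + (-704*s - P*(510 + s)) = 2 - 704*s - P*(510 + s))
w(-143, 307 - 1*(-302)) - 1*459998 = (2 - 704*(-143) - 510*(307 - 1*(-302)) - 1*(307 - 1*(-302))*(-143)) - 1*459998 = (2 + 100672 - 510*(307 + 302) - 1*(307 + 302)*(-143)) - 459998 = (2 + 100672 - 510*609 - 1*609*(-143)) - 459998 = (2 + 100672 - 310590 + 87087) - 459998 = -122829 - 459998 = -582827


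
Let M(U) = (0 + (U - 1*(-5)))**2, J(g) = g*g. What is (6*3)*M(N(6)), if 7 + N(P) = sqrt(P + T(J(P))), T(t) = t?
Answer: 828 - 72*sqrt(42) ≈ 361.39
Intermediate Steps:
J(g) = g**2
N(P) = -7 + sqrt(P + P**2)
M(U) = (5 + U)**2 (M(U) = (0 + (U + 5))**2 = (0 + (5 + U))**2 = (5 + U)**2)
(6*3)*M(N(6)) = (6*3)*(5 + (-7 + sqrt(6*(1 + 6))))**2 = 18*(5 + (-7 + sqrt(6*7)))**2 = 18*(5 + (-7 + sqrt(42)))**2 = 18*(-2 + sqrt(42))**2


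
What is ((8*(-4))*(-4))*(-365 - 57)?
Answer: -54016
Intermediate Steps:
((8*(-4))*(-4))*(-365 - 57) = -32*(-4)*(-422) = 128*(-422) = -54016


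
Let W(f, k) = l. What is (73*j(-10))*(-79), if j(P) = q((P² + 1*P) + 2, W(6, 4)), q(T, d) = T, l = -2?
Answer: -530564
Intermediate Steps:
W(f, k) = -2
j(P) = 2 + P + P² (j(P) = (P² + 1*P) + 2 = (P² + P) + 2 = (P + P²) + 2 = 2 + P + P²)
(73*j(-10))*(-79) = (73*(2 - 10 + (-10)²))*(-79) = (73*(2 - 10 + 100))*(-79) = (73*92)*(-79) = 6716*(-79) = -530564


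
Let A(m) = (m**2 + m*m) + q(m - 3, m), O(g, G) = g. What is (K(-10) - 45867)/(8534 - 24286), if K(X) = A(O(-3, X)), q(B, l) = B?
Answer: 45855/15752 ≈ 2.9111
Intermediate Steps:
A(m) = -3 + m + 2*m**2 (A(m) = (m**2 + m*m) + (m - 3) = (m**2 + m**2) + (-3 + m) = 2*m**2 + (-3 + m) = -3 + m + 2*m**2)
K(X) = 12 (K(X) = -3 - 3 + 2*(-3)**2 = -3 - 3 + 2*9 = -3 - 3 + 18 = 12)
(K(-10) - 45867)/(8534 - 24286) = (12 - 45867)/(8534 - 24286) = -45855/(-15752) = -45855*(-1/15752) = 45855/15752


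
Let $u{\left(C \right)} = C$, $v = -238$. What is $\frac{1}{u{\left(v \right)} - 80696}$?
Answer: $- \frac{1}{80934} \approx -1.2356 \cdot 10^{-5}$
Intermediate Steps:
$\frac{1}{u{\left(v \right)} - 80696} = \frac{1}{-238 - 80696} = \frac{1}{-80934} = - \frac{1}{80934}$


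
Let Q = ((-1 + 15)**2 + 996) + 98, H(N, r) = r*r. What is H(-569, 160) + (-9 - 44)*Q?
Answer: -42770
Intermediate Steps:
H(N, r) = r**2
Q = 1290 (Q = (14**2 + 996) + 98 = (196 + 996) + 98 = 1192 + 98 = 1290)
H(-569, 160) + (-9 - 44)*Q = 160**2 + (-9 - 44)*1290 = 25600 - 53*1290 = 25600 - 68370 = -42770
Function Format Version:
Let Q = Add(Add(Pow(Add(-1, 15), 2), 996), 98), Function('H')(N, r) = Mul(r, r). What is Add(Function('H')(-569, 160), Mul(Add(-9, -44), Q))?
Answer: -42770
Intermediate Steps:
Function('H')(N, r) = Pow(r, 2)
Q = 1290 (Q = Add(Add(Pow(14, 2), 996), 98) = Add(Add(196, 996), 98) = Add(1192, 98) = 1290)
Add(Function('H')(-569, 160), Mul(Add(-9, -44), Q)) = Add(Pow(160, 2), Mul(Add(-9, -44), 1290)) = Add(25600, Mul(-53, 1290)) = Add(25600, -68370) = -42770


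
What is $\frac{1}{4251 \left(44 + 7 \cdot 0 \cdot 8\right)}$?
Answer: $\frac{1}{187044} \approx 5.3463 \cdot 10^{-6}$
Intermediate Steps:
$\frac{1}{4251 \left(44 + 7 \cdot 0 \cdot 8\right)} = \frac{1}{4251 \left(44 + 0 \cdot 8\right)} = \frac{1}{4251 \left(44 + 0\right)} = \frac{1}{4251 \cdot 44} = \frac{1}{4251} \cdot \frac{1}{44} = \frac{1}{187044}$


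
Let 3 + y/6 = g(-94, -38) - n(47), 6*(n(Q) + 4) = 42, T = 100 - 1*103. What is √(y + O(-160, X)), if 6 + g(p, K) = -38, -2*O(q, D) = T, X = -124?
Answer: I*√1194/2 ≈ 17.277*I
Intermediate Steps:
T = -3 (T = 100 - 103 = -3)
n(Q) = 3 (n(Q) = -4 + (⅙)*42 = -4 + 7 = 3)
O(q, D) = 3/2 (O(q, D) = -½*(-3) = 3/2)
g(p, K) = -44 (g(p, K) = -6 - 38 = -44)
y = -300 (y = -18 + 6*(-44 - 1*3) = -18 + 6*(-44 - 3) = -18 + 6*(-47) = -18 - 282 = -300)
√(y + O(-160, X)) = √(-300 + 3/2) = √(-597/2) = I*√1194/2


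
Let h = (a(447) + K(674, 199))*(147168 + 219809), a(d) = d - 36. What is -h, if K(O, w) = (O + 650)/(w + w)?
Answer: -30257620627/199 ≈ -1.5205e+8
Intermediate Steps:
a(d) = -36 + d
K(O, w) = (650 + O)/(2*w) (K(O, w) = (650 + O)/((2*w)) = (650 + O)*(1/(2*w)) = (650 + O)/(2*w))
h = 30257620627/199 (h = ((-36 + 447) + (½)*(650 + 674)/199)*(147168 + 219809) = (411 + (½)*(1/199)*1324)*366977 = (411 + 662/199)*366977 = (82451/199)*366977 = 30257620627/199 ≈ 1.5205e+8)
-h = -1*30257620627/199 = -30257620627/199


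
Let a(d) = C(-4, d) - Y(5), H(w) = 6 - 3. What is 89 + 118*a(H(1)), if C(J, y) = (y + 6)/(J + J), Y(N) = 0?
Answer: -175/4 ≈ -43.750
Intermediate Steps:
H(w) = 3
C(J, y) = (6 + y)/(2*J) (C(J, y) = (6 + y)/((2*J)) = (6 + y)*(1/(2*J)) = (6 + y)/(2*J))
a(d) = -¾ - d/8 (a(d) = (½)*(6 + d)/(-4) - 1*0 = (½)*(-¼)*(6 + d) + 0 = (-¾ - d/8) + 0 = -¾ - d/8)
89 + 118*a(H(1)) = 89 + 118*(-¾ - ⅛*3) = 89 + 118*(-¾ - 3/8) = 89 + 118*(-9/8) = 89 - 531/4 = -175/4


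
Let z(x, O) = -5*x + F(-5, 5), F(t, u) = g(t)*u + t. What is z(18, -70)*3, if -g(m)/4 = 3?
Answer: -465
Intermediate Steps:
g(m) = -12 (g(m) = -4*3 = -12)
F(t, u) = t - 12*u (F(t, u) = -12*u + t = t - 12*u)
z(x, O) = -65 - 5*x (z(x, O) = -5*x + (-5 - 12*5) = -5*x + (-5 - 60) = -5*x - 65 = -65 - 5*x)
z(18, -70)*3 = (-65 - 5*18)*3 = (-65 - 90)*3 = -155*3 = -465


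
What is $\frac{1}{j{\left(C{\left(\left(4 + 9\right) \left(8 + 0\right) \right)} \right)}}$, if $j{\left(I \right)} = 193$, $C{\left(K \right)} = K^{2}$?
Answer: $\frac{1}{193} \approx 0.0051813$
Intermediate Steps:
$\frac{1}{j{\left(C{\left(\left(4 + 9\right) \left(8 + 0\right) \right)} \right)}} = \frac{1}{193}$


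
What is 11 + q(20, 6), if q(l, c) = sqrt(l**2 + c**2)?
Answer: 11 + 2*sqrt(109) ≈ 31.881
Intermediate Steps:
q(l, c) = sqrt(c**2 + l**2)
11 + q(20, 6) = 11 + sqrt(6**2 + 20**2) = 11 + sqrt(36 + 400) = 11 + sqrt(436) = 11 + 2*sqrt(109)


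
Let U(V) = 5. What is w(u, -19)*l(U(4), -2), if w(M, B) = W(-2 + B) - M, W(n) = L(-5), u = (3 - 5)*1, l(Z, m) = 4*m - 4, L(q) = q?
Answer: 36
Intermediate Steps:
l(Z, m) = -4 + 4*m
u = -2 (u = -2*1 = -2)
W(n) = -5
w(M, B) = -5 - M
w(u, -19)*l(U(4), -2) = (-5 - 1*(-2))*(-4 + 4*(-2)) = (-5 + 2)*(-4 - 8) = -3*(-12) = 36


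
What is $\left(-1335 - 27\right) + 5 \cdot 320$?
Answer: $238$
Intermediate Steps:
$\left(-1335 - 27\right) + 5 \cdot 320 = -1362 + 1600 = 238$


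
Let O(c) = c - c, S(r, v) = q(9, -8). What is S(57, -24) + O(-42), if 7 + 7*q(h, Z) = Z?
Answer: -15/7 ≈ -2.1429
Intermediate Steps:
q(h, Z) = -1 + Z/7
S(r, v) = -15/7 (S(r, v) = -1 + (1/7)*(-8) = -1 - 8/7 = -15/7)
O(c) = 0
S(57, -24) + O(-42) = -15/7 + 0 = -15/7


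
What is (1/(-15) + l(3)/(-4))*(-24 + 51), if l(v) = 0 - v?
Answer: 369/20 ≈ 18.450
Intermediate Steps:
l(v) = -v
(1/(-15) + l(3)/(-4))*(-24 + 51) = (1/(-15) - 1*3/(-4))*(-24 + 51) = (1*(-1/15) - 3*(-1/4))*27 = (-1/15 + 3/4)*27 = (41/60)*27 = 369/20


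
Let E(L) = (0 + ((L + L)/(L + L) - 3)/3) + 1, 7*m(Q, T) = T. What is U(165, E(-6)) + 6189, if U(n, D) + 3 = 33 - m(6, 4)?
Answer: 43529/7 ≈ 6218.4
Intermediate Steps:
m(Q, T) = T/7
E(L) = ⅓ (E(L) = (0 + ((2*L)/((2*L)) - 3)*(⅓)) + 1 = (0 + ((2*L)*(1/(2*L)) - 3)*(⅓)) + 1 = (0 + (1 - 3)*(⅓)) + 1 = (0 - 2*⅓) + 1 = (0 - ⅔) + 1 = -⅔ + 1 = ⅓)
U(n, D) = 206/7 (U(n, D) = -3 + (33 - 4/7) = -3 + 227/7 = 206/7)
U(165, E(-6)) + 6189 = 206/7 + 6189 = 43529/7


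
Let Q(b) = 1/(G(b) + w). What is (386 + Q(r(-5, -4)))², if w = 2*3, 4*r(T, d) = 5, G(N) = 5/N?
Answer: 14907321/100 ≈ 1.4907e+5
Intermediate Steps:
r(T, d) = 5/4 (r(T, d) = (¼)*5 = 5/4)
w = 6
Q(b) = 1/(6 + 5/b) (Q(b) = 1/(5/b + 6) = 1/(6 + 5/b))
(386 + Q(r(-5, -4)))² = (386 + 5/(4*(5 + 6*(5/4))))² = (386 + 5/(4*(5 + 15/2)))² = (386 + 5/(4*(25/2)))² = (386 + (5/4)*(2/25))² = (386 + ⅒)² = (3861/10)² = 14907321/100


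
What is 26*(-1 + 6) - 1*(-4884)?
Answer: 5014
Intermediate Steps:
26*(-1 + 6) - 1*(-4884) = 26*5 + 4884 = 130 + 4884 = 5014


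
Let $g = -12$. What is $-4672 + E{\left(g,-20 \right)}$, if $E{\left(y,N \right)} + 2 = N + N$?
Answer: $-4714$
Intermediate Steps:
$E{\left(y,N \right)} = -2 + 2 N$ ($E{\left(y,N \right)} = -2 + \left(N + N\right) = -2 + 2 N$)
$-4672 + E{\left(g,-20 \right)} = -4672 + \left(-2 + 2 \left(-20\right)\right) = -4672 - 42 = -4714$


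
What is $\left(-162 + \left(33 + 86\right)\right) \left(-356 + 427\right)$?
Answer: $-3053$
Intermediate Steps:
$\left(-162 + \left(33 + 86\right)\right) \left(-356 + 427\right) = \left(-162 + 119\right) 71 = \left(-43\right) 71 = -3053$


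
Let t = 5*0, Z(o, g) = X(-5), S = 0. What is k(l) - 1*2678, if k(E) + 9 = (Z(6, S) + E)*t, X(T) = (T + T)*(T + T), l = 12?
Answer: -2687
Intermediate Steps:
X(T) = 4*T² (X(T) = (2*T)*(2*T) = 4*T²)
Z(o, g) = 100 (Z(o, g) = 4*(-5)² = 4*25 = 100)
t = 0
k(E) = -9 (k(E) = -9 + (100 + E)*0 = -9 + 0 = -9)
k(l) - 1*2678 = -9 - 1*2678 = -9 - 2678 = -2687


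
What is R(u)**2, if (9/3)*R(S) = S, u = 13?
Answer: 169/9 ≈ 18.778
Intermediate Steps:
R(S) = S/3
R(u)**2 = ((1/3)*13)**2 = (13/3)**2 = 169/9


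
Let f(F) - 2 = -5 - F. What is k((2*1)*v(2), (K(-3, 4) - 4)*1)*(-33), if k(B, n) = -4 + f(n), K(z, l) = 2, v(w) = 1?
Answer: 165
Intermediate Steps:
f(F) = -3 - F (f(F) = 2 + (-5 - F) = -3 - F)
k(B, n) = -7 - n (k(B, n) = -4 + (-3 - n) = -7 - n)
k((2*1)*v(2), (K(-3, 4) - 4)*1)*(-33) = (-7 - (2 - 4))*(-33) = (-7 - (-2))*(-33) = (-7 - 1*(-2))*(-33) = (-7 + 2)*(-33) = -5*(-33) = 165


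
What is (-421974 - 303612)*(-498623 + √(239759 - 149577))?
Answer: 361793868078 - 725586*√90182 ≈ 3.6158e+11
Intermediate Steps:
(-421974 - 303612)*(-498623 + √(239759 - 149577)) = -725586*(-498623 + √90182) = 361793868078 - 725586*√90182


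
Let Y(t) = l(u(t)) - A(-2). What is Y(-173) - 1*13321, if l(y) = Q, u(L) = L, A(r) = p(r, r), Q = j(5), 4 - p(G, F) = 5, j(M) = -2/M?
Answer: -66602/5 ≈ -13320.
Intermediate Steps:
p(G, F) = -1 (p(G, F) = 4 - 1*5 = 4 - 5 = -1)
Q = -2/5 ≈ -0.40000
A(r) = -1
l(y) = -2/5
Y(t) = 3/5 (Y(t) = -2/5 - 1*(-1) = -2/5 + 1 = 3/5)
Y(-173) - 1*13321 = 3/5 - 1*13321 = 3/5 - 13321 = -66602/5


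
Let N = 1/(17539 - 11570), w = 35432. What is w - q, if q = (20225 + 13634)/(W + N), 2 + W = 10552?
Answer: 2231055495461/62972951 ≈ 35429.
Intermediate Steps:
W = 10550 (W = -2 + 10552 = 10550)
N = 1/5969 ≈ 0.00016753
q = 202104371/62972951 (q = (20225 + 13634)/(10550 + 1/5969) = 33859/(62972951/5969) = 33859*(5969/62972951) = 202104371/62972951 ≈ 3.2094)
w - q = 35432 - 1*202104371/62972951 = 35432 - 202104371/62972951 = 2231055495461/62972951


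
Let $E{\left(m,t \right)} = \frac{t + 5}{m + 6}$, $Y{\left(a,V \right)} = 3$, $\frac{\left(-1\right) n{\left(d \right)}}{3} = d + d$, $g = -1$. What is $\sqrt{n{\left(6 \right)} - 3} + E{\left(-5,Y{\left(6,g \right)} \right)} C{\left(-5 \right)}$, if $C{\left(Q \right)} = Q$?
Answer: $-40 + i \sqrt{39} \approx -40.0 + 6.245 i$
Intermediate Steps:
$n{\left(d \right)} = - 6 d$ ($n{\left(d \right)} = - 3 \left(d + d\right) = - 3 \cdot 2 d = - 6 d$)
$E{\left(m,t \right)} = \frac{5 + t}{6 + m}$
$\sqrt{n{\left(6 \right)} - 3} + E{\left(-5,Y{\left(6,g \right)} \right)} C{\left(-5 \right)} = \sqrt{\left(-6\right) 6 - 3} + \frac{5 + 3}{6 - 5} \left(-5\right) = \sqrt{-36 - 3} + 1^{-1} \cdot 8 \left(-5\right) = \sqrt{-39} + 1 \cdot 8 \left(-5\right) = i \sqrt{39} + 8 \left(-5\right) = i \sqrt{39} - 40 = -40 + i \sqrt{39}$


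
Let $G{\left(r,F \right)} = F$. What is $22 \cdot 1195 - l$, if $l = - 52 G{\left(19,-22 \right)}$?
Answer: $25146$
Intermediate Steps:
$l = 1144$ ($l = \left(-52\right) \left(-22\right) = 1144$)
$22 \cdot 1195 - l = 22 \cdot 1195 - 1144 = 26290 - 1144 = 25146$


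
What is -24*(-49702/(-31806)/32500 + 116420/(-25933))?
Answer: 120341482978034/1116950518125 ≈ 107.74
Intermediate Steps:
-24*(-49702/(-31806)/32500 + 116420/(-25933)) = -24*(-49702*(-1/31806)*(1/32500) + 116420*(-1/25933)) = -24*((24851/15903)*(1/32500) - 116420/25933) = -24*(24851/516847500 - 116420/25933) = -24*(-60170741489017/13403406217500) = 120341482978034/1116950518125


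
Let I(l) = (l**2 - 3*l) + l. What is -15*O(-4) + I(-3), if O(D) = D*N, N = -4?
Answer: -225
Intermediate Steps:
I(l) = l**2 - 2*l
O(D) = -4*D (O(D) = D*(-4) = -4*D)
-15*O(-4) + I(-3) = -(-60)*(-4) - 3*(-2 - 3) = -15*16 - 3*(-5) = -240 + 15 = -225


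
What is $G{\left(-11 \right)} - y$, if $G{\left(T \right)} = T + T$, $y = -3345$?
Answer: $3323$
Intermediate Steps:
$G{\left(T \right)} = 2 T$
$G{\left(-11 \right)} - y = 2 \left(-11\right) - -3345 = -22 + 3345 = 3323$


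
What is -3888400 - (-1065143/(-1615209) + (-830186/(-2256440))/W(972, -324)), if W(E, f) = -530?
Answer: -197658637217531779177/50832888522600 ≈ -3.8884e+6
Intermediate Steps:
-3888400 - (-1065143/(-1615209) + (-830186/(-2256440))/W(972, -324)) = -3888400 - (-1065143/(-1615209) - 830186/(-2256440)/(-530)) = -3888400 - (-1065143*(-1/1615209) - 830186*(-1/2256440)*(-1/530)) = -3888400 - (1065143/1615209 + (21847/59380)*(-1/530)) = -3888400 - (1065143/1615209 - 21847/31471400) = -3888400 - 1*33486253939177/50832888522600 = -3888400 - 33486253939177/50832888522600 = -197658637217531779177/50832888522600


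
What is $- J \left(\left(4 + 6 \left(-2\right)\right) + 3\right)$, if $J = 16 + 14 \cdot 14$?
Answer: $1060$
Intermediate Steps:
$J = 212$ ($J = 16 + 196 = 212$)
$- J \left(\left(4 + 6 \left(-2\right)\right) + 3\right) = - 212 \left(\left(4 + 6 \left(-2\right)\right) + 3\right) = - 212 \left(\left(4 - 12\right) + 3\right) = - 212 \left(-8 + 3\right) = - 212 \left(-5\right) = \left(-1\right) \left(-1060\right) = 1060$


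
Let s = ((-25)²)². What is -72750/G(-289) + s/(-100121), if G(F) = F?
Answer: 7170912125/28934969 ≈ 247.83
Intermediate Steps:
s = 390625 (s = 625² = 390625)
-72750/G(-289) + s/(-100121) = -72750/(-289) + 390625/(-100121) = -72750*(-1/289) + 390625*(-1/100121) = 72750/289 - 390625/100121 = 7170912125/28934969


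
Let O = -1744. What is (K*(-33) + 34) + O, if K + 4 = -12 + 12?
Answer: -1578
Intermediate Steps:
K = -4 (K = -4 + (-12 + 12) = -4 + 0 = -4)
(K*(-33) + 34) + O = (-4*(-33) + 34) - 1744 = (132 + 34) - 1744 = 166 - 1744 = -1578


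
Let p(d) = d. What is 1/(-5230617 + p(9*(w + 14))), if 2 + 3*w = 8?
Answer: -1/5230473 ≈ -1.9119e-7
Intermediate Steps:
w = 2 (w = -⅔ + (⅓)*8 = -⅔ + 8/3 = 2)
1/(-5230617 + p(9*(w + 14))) = 1/(-5230617 + 9*(2 + 14)) = 1/(-5230617 + 9*16) = 1/(-5230617 + 144) = 1/(-5230473) = -1/5230473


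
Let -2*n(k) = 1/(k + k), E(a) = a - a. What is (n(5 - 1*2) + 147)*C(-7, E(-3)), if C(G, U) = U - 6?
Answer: -1763/2 ≈ -881.50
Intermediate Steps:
E(a) = 0
n(k) = -1/(4*k) (n(k) = -1/(2*(k + k)) = -1/(2*k)/2 = -1/(4*k))
C(G, U) = -6 + U
(n(5 - 1*2) + 147)*C(-7, E(-3)) = (-1/(4*(5 - 1*2)) + 147)*(-6 + 0) = (-1/(4*(5 - 2)) + 147)*(-6) = (-¼/3 + 147)*(-6) = (-¼*⅓ + 147)*(-6) = (-1/12 + 147)*(-6) = (1763/12)*(-6) = -1763/2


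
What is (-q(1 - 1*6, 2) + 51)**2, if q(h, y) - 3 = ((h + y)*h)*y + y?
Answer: 256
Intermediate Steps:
q(h, y) = 3 + y + h*y*(h + y) (q(h, y) = 3 + (((h + y)*h)*y + y) = 3 + ((h*(h + y))*y + y) = 3 + (h*y*(h + y) + y) = 3 + (y + h*y*(h + y)) = 3 + y + h*y*(h + y))
(-q(1 - 1*6, 2) + 51)**2 = (-(3 + 2 + (1 - 1*6)*2**2 + 2*(1 - 1*6)**2) + 51)**2 = (-(3 + 2 + (1 - 6)*4 + 2*(1 - 6)**2) + 51)**2 = (-(3 + 2 - 5*4 + 2*(-5)**2) + 51)**2 = (-(3 + 2 - 20 + 2*25) + 51)**2 = (-(3 + 2 - 20 + 50) + 51)**2 = (-1*35 + 51)**2 = (-35 + 51)**2 = 16**2 = 256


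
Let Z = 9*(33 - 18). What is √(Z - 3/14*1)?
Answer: √26418/14 ≈ 11.610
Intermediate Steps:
Z = 135 (Z = 9*15 = 135)
√(Z - 3/14*1) = √(135 - 3/14*1) = √(135 - 3/14) = √(1887/14) = √26418/14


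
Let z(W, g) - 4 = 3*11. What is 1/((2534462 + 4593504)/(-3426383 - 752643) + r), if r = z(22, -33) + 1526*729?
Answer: 2089513/2324560842900 ≈ 8.9889e-7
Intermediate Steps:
z(W, g) = 37 (z(W, g) = 4 + 3*11 = 4 + 33 = 37)
r = 1112491 (r = 37 + 1526*729 = 37 + 1112454 = 1112491)
1/((2534462 + 4593504)/(-3426383 - 752643) + r) = 1/((2534462 + 4593504)/(-3426383 - 752643) + 1112491) = 1/(7127966/(-4179026) + 1112491) = 1/(7127966*(-1/4179026) + 1112491) = 1/(-3563983/2089513 + 1112491) = 1/(2324560842900/2089513) = 2089513/2324560842900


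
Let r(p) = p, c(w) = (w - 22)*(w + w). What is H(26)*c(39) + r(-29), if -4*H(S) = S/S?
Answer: -721/2 ≈ -360.50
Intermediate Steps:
c(w) = 2*w*(-22 + w) (c(w) = (-22 + w)*(2*w) = 2*w*(-22 + w))
H(S) = -1/4 (H(S) = -S/(4*S) = -1/4*1 = -1/4)
H(26)*c(39) + r(-29) = -39*(-22 + 39)/2 - 29 = -39*17/2 - 29 = -1/4*1326 - 29 = -663/2 - 29 = -721/2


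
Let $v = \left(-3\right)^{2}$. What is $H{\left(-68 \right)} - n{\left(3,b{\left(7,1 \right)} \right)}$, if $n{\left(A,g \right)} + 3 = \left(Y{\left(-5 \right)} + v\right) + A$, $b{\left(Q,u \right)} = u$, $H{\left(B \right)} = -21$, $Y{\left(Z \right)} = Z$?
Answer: $-25$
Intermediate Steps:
$v = 9$
$n{\left(A,g \right)} = 1 + A$ ($n{\left(A,g \right)} = -3 + \left(\left(-5 + 9\right) + A\right) = -3 + \left(4 + A\right) = 1 + A$)
$H{\left(-68 \right)} - n{\left(3,b{\left(7,1 \right)} \right)} = -21 - \left(1 + 3\right) = -21 - 4 = -25$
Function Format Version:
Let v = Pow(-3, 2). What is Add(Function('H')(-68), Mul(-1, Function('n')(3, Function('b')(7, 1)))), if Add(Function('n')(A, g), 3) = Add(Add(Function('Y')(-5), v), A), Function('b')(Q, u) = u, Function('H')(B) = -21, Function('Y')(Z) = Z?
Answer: -25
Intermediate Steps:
v = 9
Function('n')(A, g) = Add(1, A) (Function('n')(A, g) = Add(-3, Add(Add(-5, 9), A)) = Add(-3, Add(4, A)) = Add(1, A))
Add(Function('H')(-68), Mul(-1, Function('n')(3, Function('b')(7, 1)))) = Add(-21, Mul(-1, Add(1, 3))) = Add(-21, Mul(-1, 4)) = Add(-21, -4) = -25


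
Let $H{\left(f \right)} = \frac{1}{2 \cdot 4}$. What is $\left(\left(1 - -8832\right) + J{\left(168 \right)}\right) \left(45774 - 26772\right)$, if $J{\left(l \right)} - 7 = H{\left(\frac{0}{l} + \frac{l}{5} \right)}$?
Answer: $\frac{671920221}{4} \approx 1.6798 \cdot 10^{8}$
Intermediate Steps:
$H{\left(f \right)} = \frac{1}{8}$
$J{\left(l \right)} = \frac{57}{8}$ ($J{\left(l \right)} = 7 + \frac{1}{8} = \frac{57}{8}$)
$\left(\left(1 - -8832\right) + J{\left(168 \right)}\right) \left(45774 - 26772\right) = \left(\left(1 - -8832\right) + \frac{57}{8}\right) \left(45774 - 26772\right) = \left(\left(1 + 8832\right) + \frac{57}{8}\right) 19002 = \left(8833 + \frac{57}{8}\right) 19002 = \frac{70721}{8} \cdot 19002 = \frac{671920221}{4}$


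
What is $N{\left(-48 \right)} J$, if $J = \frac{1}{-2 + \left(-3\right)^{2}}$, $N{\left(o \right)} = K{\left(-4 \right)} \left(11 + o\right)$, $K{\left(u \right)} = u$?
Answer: $\frac{148}{7} \approx 21.143$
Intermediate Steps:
$N{\left(o \right)} = -44 - 4 o$ ($N{\left(o \right)} = - 4 \left(11 + o\right) = -44 - 4 o$)
$J = \frac{1}{7}$ ($J = \frac{1}{-2 + 9} = \frac{1}{7} \approx 0.14286$)
$N{\left(-48 \right)} J = \left(-44 - -192\right) \frac{1}{7} = \left(-44 + 192\right) \frac{1}{7} = 148 \cdot \frac{1}{7} = \frac{148}{7}$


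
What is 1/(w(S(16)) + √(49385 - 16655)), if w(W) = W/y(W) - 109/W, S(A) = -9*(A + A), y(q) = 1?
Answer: -4771296/829376021 - 82944*√32730/4146880105 ≈ -0.0093714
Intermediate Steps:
S(A) = -18*A
w(W) = W - 109/W (w(W) = W/1 - 109/W = W*1 - 109/W = W - 109/W)
1/(w(S(16)) + √(49385 - 16655)) = 1/((-18*16 - 109/((-18*16))) + √(49385 - 16655)) = 1/((-288 - 109/(-288)) + √32730) = 1/((-288 - 109*(-1/288)) + √32730) = 1/((-288 + 109/288) + √32730) = 1/(-82835/288 + √32730)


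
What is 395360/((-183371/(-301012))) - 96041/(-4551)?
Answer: 541623493894531/834521421 ≈ 6.4902e+5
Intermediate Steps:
395360/((-183371/(-301012))) - 96041/(-4551) = 395360/((-183371*(-1/301012))) - 96041*(-1/4551) = 395360/(183371/301012) + 96041/4551 = 395360*(301012/183371) + 96041/4551 = 119008104320/183371 + 96041/4551 = 541623493894531/834521421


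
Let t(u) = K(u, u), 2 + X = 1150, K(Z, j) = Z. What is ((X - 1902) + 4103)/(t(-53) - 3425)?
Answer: -3349/3478 ≈ -0.96291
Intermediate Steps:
X = 1148 (X = -2 + 1150 = 1148)
t(u) = u
((X - 1902) + 4103)/(t(-53) - 3425) = ((1148 - 1902) + 4103)/(-53 - 3425) = (-754 + 4103)/(-3478) = 3349*(-1/3478) = -3349/3478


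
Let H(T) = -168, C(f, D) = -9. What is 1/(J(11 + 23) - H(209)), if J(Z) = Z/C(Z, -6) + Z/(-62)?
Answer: 279/45665 ≈ 0.0061097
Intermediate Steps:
J(Z) = -71*Z/558 (J(Z) = Z/(-9) + Z/(-62) = Z*(-⅑) + Z*(-1/62) = -Z/9 - Z/62 = -71*Z/558)
1/(J(11 + 23) - H(209)) = 1/(-71*(11 + 23)/558 - 1*(-168)) = 1/(-71/558*34 + 168) = 1/(-1207/279 + 168) = 1/(45665/279) = 279/45665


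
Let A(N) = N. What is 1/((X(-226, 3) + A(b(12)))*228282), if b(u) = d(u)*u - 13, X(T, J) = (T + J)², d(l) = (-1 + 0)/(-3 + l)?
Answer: 1/11348963536 ≈ 8.8114e-11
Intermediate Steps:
d(l) = -1/(-3 + l)
X(T, J) = (J + T)²
b(u) = -13 - u/(-3 + u) (b(u) = (-1/(-3 + u))*u - 13 = -u/(-3 + u) - 13 = -13 - u/(-3 + u))
1/((X(-226, 3) + A(b(12)))*228282) = 1/(((3 - 226)² + (39 - 14*12)/(-3 + 12))*228282) = (1/228282)/((-223)² + (39 - 168)/9) = (1/228282)/(49729 + (⅑)*(-129)) = (1/228282)/(49729 - 43/3) = (1/228282)/(149144/3) = (3/149144)*(1/228282) = 1/11348963536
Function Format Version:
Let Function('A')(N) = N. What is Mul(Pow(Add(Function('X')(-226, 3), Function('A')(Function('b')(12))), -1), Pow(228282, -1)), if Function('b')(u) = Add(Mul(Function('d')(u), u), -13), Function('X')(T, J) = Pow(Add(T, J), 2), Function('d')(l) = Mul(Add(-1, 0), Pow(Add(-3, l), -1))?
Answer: Rational(1, 11348963536) ≈ 8.8114e-11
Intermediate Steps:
Function('d')(l) = Mul(-1, Pow(Add(-3, l), -1))
Function('X')(T, J) = Pow(Add(J, T), 2)
Function('b')(u) = Add(-13, Mul(-1, u, Pow(Add(-3, u), -1))) (Function('b')(u) = Add(Mul(Mul(-1, Pow(Add(-3, u), -1)), u), -13) = Add(Mul(-1, u, Pow(Add(-3, u), -1)), -13) = Add(-13, Mul(-1, u, Pow(Add(-3, u), -1))))
Mul(Pow(Add(Function('X')(-226, 3), Function('A')(Function('b')(12))), -1), Pow(228282, -1)) = Mul(Pow(Add(Pow(Add(3, -226), 2), Mul(Pow(Add(-3, 12), -1), Add(39, Mul(-14, 12)))), -1), Pow(228282, -1)) = Mul(Pow(Add(Pow(-223, 2), Mul(Pow(9, -1), Add(39, -168))), -1), Rational(1, 228282)) = Mul(Pow(Add(49729, Mul(Rational(1, 9), -129)), -1), Rational(1, 228282)) = Mul(Pow(Add(49729, Rational(-43, 3)), -1), Rational(1, 228282)) = Mul(Pow(Rational(149144, 3), -1), Rational(1, 228282)) = Mul(Rational(3, 149144), Rational(1, 228282)) = Rational(1, 11348963536)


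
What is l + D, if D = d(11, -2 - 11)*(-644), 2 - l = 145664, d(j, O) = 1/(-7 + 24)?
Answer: -2476898/17 ≈ -1.4570e+5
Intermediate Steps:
d(j, O) = 1/17
l = -145662 (l = 2 - 1*145664 = 2 - 145664 = -145662)
D = -644/17 (D = (1/17)*(-644) = -644/17 ≈ -37.882)
l + D = -145662 - 644/17 = -2476898/17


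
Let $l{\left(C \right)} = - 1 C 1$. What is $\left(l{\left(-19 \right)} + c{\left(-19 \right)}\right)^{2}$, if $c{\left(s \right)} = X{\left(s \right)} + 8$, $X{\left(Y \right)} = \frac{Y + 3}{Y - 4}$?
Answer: $\frac{405769}{529} \approx 767.05$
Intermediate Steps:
$X{\left(Y \right)} = \frac{3 + Y}{-4 + Y}$
$l{\left(C \right)} = - C$ ($l{\left(C \right)} = - C 1 = - C$)
$c{\left(s \right)} = 8 + \frac{3 + s}{-4 + s}$ ($c{\left(s \right)} = \frac{3 + s}{-4 + s} + 8 = 8 + \frac{3 + s}{-4 + s}$)
$\left(l{\left(-19 \right)} + c{\left(-19 \right)}\right)^{2} = \left(\left(-1\right) \left(-19\right) + \frac{-29 + 9 \left(-19\right)}{-4 - 19}\right)^{2} = \left(19 + \frac{-29 - 171}{-23}\right)^{2} = \left(19 - - \frac{200}{23}\right)^{2} = \left(19 + \frac{200}{23}\right)^{2} = \left(\frac{637}{23}\right)^{2} = \frac{405769}{529}$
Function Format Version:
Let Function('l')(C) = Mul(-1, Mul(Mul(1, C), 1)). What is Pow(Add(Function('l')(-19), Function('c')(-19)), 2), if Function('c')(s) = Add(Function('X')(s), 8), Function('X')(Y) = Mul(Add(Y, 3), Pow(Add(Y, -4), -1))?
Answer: Rational(405769, 529) ≈ 767.05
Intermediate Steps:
Function('X')(Y) = Mul(Pow(Add(-4, Y), -1), Add(3, Y)) (Function('X')(Y) = Mul(Add(3, Y), Pow(Add(-4, Y), -1)) = Mul(Pow(Add(-4, Y), -1), Add(3, Y)))
Function('l')(C) = Mul(-1, C) (Function('l')(C) = Mul(-1, Mul(C, 1)) = Mul(-1, C))
Function('c')(s) = Add(8, Mul(Pow(Add(-4, s), -1), Add(3, s))) (Function('c')(s) = Add(Mul(Pow(Add(-4, s), -1), Add(3, s)), 8) = Add(8, Mul(Pow(Add(-4, s), -1), Add(3, s))))
Pow(Add(Function('l')(-19), Function('c')(-19)), 2) = Pow(Add(Mul(-1, -19), Mul(Pow(Add(-4, -19), -1), Add(-29, Mul(9, -19)))), 2) = Pow(Add(19, Mul(Pow(-23, -1), Add(-29, -171))), 2) = Pow(Add(19, Mul(Rational(-1, 23), -200)), 2) = Pow(Add(19, Rational(200, 23)), 2) = Pow(Rational(637, 23), 2) = Rational(405769, 529)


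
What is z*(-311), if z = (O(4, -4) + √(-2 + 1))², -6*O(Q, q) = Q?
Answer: 1555/9 + 1244*I/3 ≈ 172.78 + 414.67*I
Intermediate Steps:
O(Q, q) = -Q/6
z = (-⅔ + I)² (z = (-⅙*4 + √(-2 + 1))² = (-⅔ + √(-1))² = (-⅔ + I)² ≈ -0.55556 - 1.3333*I)
z*(-311) = ((2 - 3*I)²/9)*(-311) = -311*(2 - 3*I)²/9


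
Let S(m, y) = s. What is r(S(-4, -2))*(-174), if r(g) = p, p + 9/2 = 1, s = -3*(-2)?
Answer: 609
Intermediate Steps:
s = 6
p = -7/2 (p = -9/2 + 1 = -7/2 ≈ -3.5000)
S(m, y) = 6
r(g) = -7/2
r(S(-4, -2))*(-174) = -7/2*(-174) = 609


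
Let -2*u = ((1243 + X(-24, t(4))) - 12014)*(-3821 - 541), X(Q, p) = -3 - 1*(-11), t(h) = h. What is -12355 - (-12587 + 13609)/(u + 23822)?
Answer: -289728220733/23450281 ≈ -12355.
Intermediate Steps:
X(Q, p) = 8 (X(Q, p) = -3 + 11 = 8)
u = -23474103 (u = -((1243 + 8) - 12014)*(-3821 - 541)/2 = -(1251 - 12014)*(-4362)/2 = -(-10763)*(-4362)/2 = -½*46948206 = -23474103)
-12355 - (-12587 + 13609)/(u + 23822) = -12355 - (-12587 + 13609)/(-23474103 + 23822) = -12355 - 1022/(-23450281) = -12355 - 1022*(-1)/23450281 = -12355 - 1*(-1022/23450281) = -12355 + 1022/23450281 = -289728220733/23450281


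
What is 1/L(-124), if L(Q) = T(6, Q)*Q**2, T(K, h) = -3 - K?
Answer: -1/138384 ≈ -7.2263e-6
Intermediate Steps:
L(Q) = -9*Q**2 (L(Q) = (-3 - 1*6)*Q**2 = (-3 - 6)*Q**2 = -9*Q**2)
1/L(-124) = 1/(-9*(-124)**2) = 1/(-9*15376) = 1/(-138384) = -1/138384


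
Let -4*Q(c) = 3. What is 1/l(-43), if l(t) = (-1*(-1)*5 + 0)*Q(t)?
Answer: -4/15 ≈ -0.26667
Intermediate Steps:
Q(c) = -¾ (Q(c) = -¼*3 = -¾)
l(t) = -15/4 (l(t) = (-1*(-1)*5 + 0)*(-¾) = (1*5 + 0)*(-¾) = (5 + 0)*(-¾) = 5*(-¾) = -15/4)
1/l(-43) = 1/(-15/4) = -4/15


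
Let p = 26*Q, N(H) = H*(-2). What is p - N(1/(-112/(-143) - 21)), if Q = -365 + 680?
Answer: 23677004/2891 ≈ 8189.9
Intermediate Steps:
Q = 315
N(H) = -2*H
p = 8190 (p = 26*315 = 8190)
p - N(1/(-112/(-143) - 21)) = 8190 - (-2)/(-112/(-143) - 21) = 8190 - (-2)/(-112*(-1/143) - 21) = 8190 - (-2)/(112/143 - 21) = 8190 - (-2)/(-2891/143) = 8190 - (-2)*(-143)/2891 = 8190 - 1*286/2891 = 8190 - 286/2891 = 23677004/2891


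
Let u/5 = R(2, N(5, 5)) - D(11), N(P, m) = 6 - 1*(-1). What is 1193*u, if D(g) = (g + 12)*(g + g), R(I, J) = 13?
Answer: -2940745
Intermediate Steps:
N(P, m) = 7 (N(P, m) = 6 + 1 = 7)
D(g) = 2*g*(12 + g) (D(g) = (12 + g)*(2*g) = 2*g*(12 + g))
u = -2465 (u = 5*(13 - 2*11*(12 + 11)) = 5*(13 - 2*11*23) = 5*(13 - 1*506) = 5*(13 - 506) = 5*(-493) = -2465)
1193*u = 1193*(-2465) = -2940745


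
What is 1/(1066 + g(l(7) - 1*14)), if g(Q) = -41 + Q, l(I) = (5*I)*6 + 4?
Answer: 1/1225 ≈ 0.00081633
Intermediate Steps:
l(I) = 4 + 30*I (l(I) = 30*I + 4 = 4 + 30*I)
1/(1066 + g(l(7) - 1*14)) = 1/(1066 + (-41 + ((4 + 30*7) - 1*14))) = 1/(1066 + (-41 + ((4 + 210) - 14))) = 1/(1066 + (-41 + (214 - 14))) = 1/(1066 + (-41 + 200)) = 1/(1066 + 159) = 1/1225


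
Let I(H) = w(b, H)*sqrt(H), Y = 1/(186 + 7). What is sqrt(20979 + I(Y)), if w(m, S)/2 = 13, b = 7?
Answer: sqrt(781446771 + 5018*sqrt(193))/193 ≈ 144.85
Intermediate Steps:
w(m, S) = 26 (w(m, S) = 2*13 = 26)
Y = 1/193 ≈ 0.0051813
I(H) = 26*sqrt(H)
sqrt(20979 + I(Y)) = sqrt(20979 + 26*sqrt(1/193)) = sqrt(20979 + 26*(sqrt(193)/193)) = sqrt(20979 + 26*sqrt(193)/193)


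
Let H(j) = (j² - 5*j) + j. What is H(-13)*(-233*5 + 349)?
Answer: -180336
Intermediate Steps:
H(j) = j² - 4*j
H(-13)*(-233*5 + 349) = (-13*(-4 - 13))*(-233*5 + 349) = (-13*(-17))*(-1165 + 349) = 221*(-816) = -180336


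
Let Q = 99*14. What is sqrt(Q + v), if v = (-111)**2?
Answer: 3*sqrt(1523) ≈ 117.08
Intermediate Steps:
v = 12321
Q = 1386
sqrt(Q + v) = sqrt(1386 + 12321) = sqrt(13707) = 3*sqrt(1523)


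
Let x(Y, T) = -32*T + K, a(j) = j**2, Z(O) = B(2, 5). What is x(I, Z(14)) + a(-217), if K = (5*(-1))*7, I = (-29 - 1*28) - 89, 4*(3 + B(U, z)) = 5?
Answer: 47110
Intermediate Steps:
B(U, z) = -7/4 (B(U, z) = -3 + (1/4)*5 = -3 + 5/4 = -7/4)
Z(O) = -7/4
I = -146 (I = (-29 - 28) - 89 = -57 - 89 = -146)
K = -35 (K = -5*7 = -35)
x(Y, T) = -35 - 32*T (x(Y, T) = -32*T - 35 = -35 - 32*T)
x(I, Z(14)) + a(-217) = (-35 - 32*(-7/4)) + (-217)**2 = (-35 + 56) + 47089 = 21 + 47089 = 47110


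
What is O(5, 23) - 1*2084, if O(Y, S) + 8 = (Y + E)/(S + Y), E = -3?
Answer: -29287/14 ≈ -2091.9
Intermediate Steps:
O(Y, S) = -8 + (-3 + Y)/(S + Y) (O(Y, S) = -8 + (Y - 3)/(S + Y) = -8 + (-3 + Y)/(S + Y))
O(5, 23) - 1*2084 = (-3 - 8*23 - 7*5)/(23 + 5) - 1*2084 = (-3 - 184 - 35)/28 - 2084 = (1/28)*(-222) - 2084 = -111/14 - 2084 = -29287/14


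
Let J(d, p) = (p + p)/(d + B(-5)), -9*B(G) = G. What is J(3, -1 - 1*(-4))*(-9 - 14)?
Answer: -621/16 ≈ -38.813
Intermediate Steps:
B(G) = -G/9
J(d, p) = 2*p/(5/9 + d) (J(d, p) = (p + p)/(d - ⅑*(-5)) = (2*p)/(d + 5/9) = (2*p)/(5/9 + d) = 2*p/(5/9 + d))
J(3, -1 - 1*(-4))*(-9 - 14) = (18*(-1 - 1*(-4))/(5 + 9*3))*(-9 - 14) = (18*(-1 + 4)/(5 + 27))*(-23) = (18*3/32)*(-23) = (18*3*(1/32))*(-23) = (27/16)*(-23) = -621/16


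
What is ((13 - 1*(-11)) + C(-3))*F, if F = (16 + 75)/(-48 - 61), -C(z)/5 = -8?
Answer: -5824/109 ≈ -53.431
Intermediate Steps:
C(z) = 40 (C(z) = -5*(-8) = 40)
F = -91/109 (F = 91/(-109) = 91*(-1/109) = -91/109 ≈ -0.83486)
((13 - 1*(-11)) + C(-3))*F = ((13 - 1*(-11)) + 40)*(-91/109) = ((13 + 11) + 40)*(-91/109) = (24 + 40)*(-91/109) = 64*(-91/109) = -5824/109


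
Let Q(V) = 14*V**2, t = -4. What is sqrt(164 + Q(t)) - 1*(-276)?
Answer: 276 + 2*sqrt(97) ≈ 295.70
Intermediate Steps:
sqrt(164 + Q(t)) - 1*(-276) = sqrt(164 + 14*(-4)**2) - 1*(-276) = sqrt(164 + 14*16) + 276 = sqrt(164 + 224) + 276 = sqrt(388) + 276 = 2*sqrt(97) + 276 = 276 + 2*sqrt(97)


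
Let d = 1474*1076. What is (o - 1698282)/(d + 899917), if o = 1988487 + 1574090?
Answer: 1864295/2485941 ≈ 0.74994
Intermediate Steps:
d = 1586024
o = 3562577
(o - 1698282)/(d + 899917) = (3562577 - 1698282)/(1586024 + 899917) = 1864295/2485941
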